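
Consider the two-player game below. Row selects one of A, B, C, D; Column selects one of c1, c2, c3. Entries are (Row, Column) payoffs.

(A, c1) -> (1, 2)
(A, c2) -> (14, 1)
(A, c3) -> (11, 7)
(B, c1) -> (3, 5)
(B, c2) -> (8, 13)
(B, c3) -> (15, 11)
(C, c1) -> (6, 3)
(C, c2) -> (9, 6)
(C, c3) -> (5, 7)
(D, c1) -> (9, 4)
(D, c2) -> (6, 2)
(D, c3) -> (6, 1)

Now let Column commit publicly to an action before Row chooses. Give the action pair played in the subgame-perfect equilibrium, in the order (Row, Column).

(B, c3)

Backward induction with Column moving first.
- c1: Row compares 1, 3, 6, 9 and picks D; Column would get 4.
- c2: Row compares 14, 8, 9, 6 and picks A; Column would get 1.
- c3: Row compares 11, 15, 5, 6 and picks B; Column would get 11.
Among 4, 1, 11, the best is 11 at c3. Subgame-perfect outcome: (B, c3) with payoffs (15, 11).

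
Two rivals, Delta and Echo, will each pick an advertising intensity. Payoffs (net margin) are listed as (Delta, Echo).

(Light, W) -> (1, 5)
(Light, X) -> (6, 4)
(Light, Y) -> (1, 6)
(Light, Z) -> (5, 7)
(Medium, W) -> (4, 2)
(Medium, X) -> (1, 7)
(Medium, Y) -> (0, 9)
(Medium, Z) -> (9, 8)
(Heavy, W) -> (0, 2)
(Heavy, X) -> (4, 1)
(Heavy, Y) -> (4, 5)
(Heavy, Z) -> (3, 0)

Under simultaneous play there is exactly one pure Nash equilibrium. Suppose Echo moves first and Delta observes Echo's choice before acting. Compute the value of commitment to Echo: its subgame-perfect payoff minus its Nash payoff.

3

Backward induction with Echo moving first.
- W: Delta compares 1, 4, 0 and picks Medium; Echo would get 2.
- X: Delta compares 6, 1, 4 and picks Light; Echo would get 4.
- Y: Delta compares 1, 0, 4 and picks Heavy; Echo would get 5.
- Z: Delta compares 5, 9, 3 and picks Medium; Echo would get 8.
Echo's induced payoffs are 2, 4, 5, 8, so Echo commits to Z. Subgame-perfect outcome: (Medium, Z) with payoffs (9, 8).
Under simultaneous play:
Delta's best replies: W→Medium; X→Light; Y→Heavy; Z→Medium.
Echo's best replies: Light→Z; Medium→Y; Heavy→Y.
Only (Heavy, Y) has each player best-responding; Nash payoffs (4, 5).
Echo's commitment gain: 8 − 5 = 3.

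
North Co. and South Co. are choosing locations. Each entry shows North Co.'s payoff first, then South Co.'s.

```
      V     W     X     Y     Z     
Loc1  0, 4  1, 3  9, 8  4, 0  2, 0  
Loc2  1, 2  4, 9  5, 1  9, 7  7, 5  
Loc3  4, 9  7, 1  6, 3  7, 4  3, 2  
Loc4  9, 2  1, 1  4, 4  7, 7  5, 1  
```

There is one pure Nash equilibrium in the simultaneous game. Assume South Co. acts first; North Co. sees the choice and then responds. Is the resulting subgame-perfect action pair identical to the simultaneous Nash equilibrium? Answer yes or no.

Work backward from North Co.'s decision.
- V → North Co. plays Loc4 (best of 0, 1, 4, 9); South Co. gets 2.
- W → North Co. plays Loc3 (best of 1, 4, 7, 1); South Co. gets 1.
- X → North Co. plays Loc1 (best of 9, 5, 6, 4); South Co. gets 8.
- Y → North Co. plays Loc2 (best of 4, 9, 7, 7); South Co. gets 7.
- Z → North Co. plays Loc2 (best of 2, 7, 3, 5); South Co. gets 5.
Maximizing over 2, 1, 8, 7, 5, South Co. chooses X. Subgame-perfect outcome: (Loc1, X) with payoffs (9, 8).
Under simultaneous play:
North Co.'s best replies: V→Loc4; W→Loc3; X→Loc1; Y→Loc2; Z→Loc2.
South Co.'s best replies: Loc1→X; Loc2→W; Loc3→V; Loc4→Y.
Only (Loc1, X) has each player best-responding; Nash payoffs (9, 8).
Sequential outcome (Loc1, X) coincides with the Nash profile (Loc1, X).

yes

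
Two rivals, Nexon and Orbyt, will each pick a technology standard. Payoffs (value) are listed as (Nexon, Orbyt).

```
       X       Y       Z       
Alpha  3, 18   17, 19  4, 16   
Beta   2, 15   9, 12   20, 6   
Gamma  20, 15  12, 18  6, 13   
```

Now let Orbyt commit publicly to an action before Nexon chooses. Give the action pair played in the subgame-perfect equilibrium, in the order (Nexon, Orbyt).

(Alpha, Y)

Solve by backward induction (Orbyt leads).
- X: BR = Gamma, leader payoff 15.
- Y: BR = Alpha, leader payoff 19.
- Z: BR = Beta, leader payoff 6.
Orbyt's induced payoffs are 15, 19, 6, so Orbyt commits to Y. Subgame-perfect outcome: (Alpha, Y) with payoffs (17, 19).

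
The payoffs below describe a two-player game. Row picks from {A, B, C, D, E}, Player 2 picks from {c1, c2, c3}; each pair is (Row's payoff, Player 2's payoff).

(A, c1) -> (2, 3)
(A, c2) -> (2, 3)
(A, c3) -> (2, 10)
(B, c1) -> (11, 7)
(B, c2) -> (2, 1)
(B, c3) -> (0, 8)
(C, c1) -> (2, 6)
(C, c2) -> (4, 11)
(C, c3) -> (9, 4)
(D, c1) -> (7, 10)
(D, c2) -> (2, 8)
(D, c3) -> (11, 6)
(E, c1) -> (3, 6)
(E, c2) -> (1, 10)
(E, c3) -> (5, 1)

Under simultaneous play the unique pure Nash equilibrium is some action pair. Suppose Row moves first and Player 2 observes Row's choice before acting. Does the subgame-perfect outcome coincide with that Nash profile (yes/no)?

Player 2 best-responds to each possible Row move:
- A: Player 2 compares 3, 3, 10 and picks c3; Row would get 2.
- B: Player 2 compares 7, 1, 8 and picks c3; Row would get 0.
- C: Player 2 compares 6, 11, 4 and picks c2; Row would get 4.
- D: Player 2 compares 10, 8, 6 and picks c1; Row would get 7.
- E: Player 2 compares 6, 10, 1 and picks c2; Row would get 1.
Maximizing over 2, 0, 4, 7, 1, Row chooses D. Subgame-perfect outcome: (D, c1) with payoffs (7, 10).
Under simultaneous play:
Row's best replies: c1→B; c2→C; c3→D.
Player 2's best replies: A→c3; B→c3; C→c2; D→c1; E→c2.
The unique mutual best reply is (C, c2), giving (4, 11).
Sequential outcome (D, c1) differs from the Nash profile (C, c2).

no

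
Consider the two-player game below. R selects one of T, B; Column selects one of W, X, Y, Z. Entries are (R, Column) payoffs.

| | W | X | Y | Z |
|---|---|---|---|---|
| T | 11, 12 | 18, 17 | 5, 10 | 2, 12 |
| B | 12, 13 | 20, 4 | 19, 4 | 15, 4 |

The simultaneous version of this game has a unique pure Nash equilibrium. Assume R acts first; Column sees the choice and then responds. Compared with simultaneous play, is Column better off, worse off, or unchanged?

better off

Work backward from Column's decision.
- T: BR = X, leader payoff 18.
- B: BR = W, leader payoff 12.
Among 18, 12, the best is 18 at T. Subgame-perfect outcome: (T, X) with payoffs (18, 17).
For the simultaneous game, intersect best replies.
R's best replies: W→B; X→B; Y→B; Z→B.
Column's best replies: T→X; B→W.
The unique mutual best reply is (B, W), giving (12, 13).
Column earns 17 sequentially versus 13 at the Nash outcome: better off.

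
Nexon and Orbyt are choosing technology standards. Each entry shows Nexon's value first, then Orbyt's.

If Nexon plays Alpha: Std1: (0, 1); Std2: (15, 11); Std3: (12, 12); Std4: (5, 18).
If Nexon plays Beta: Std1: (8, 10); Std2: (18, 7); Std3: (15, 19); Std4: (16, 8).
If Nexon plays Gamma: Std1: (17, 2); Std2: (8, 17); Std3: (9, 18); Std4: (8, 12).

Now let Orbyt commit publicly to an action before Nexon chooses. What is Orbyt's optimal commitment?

Std3

Solve by backward induction (Orbyt leads).
- Std1: BR = Gamma, leader payoff 2.
- Std2: BR = Beta, leader payoff 7.
- Std3: BR = Beta, leader payoff 19.
- Std4: BR = Beta, leader payoff 8.
Among 2, 7, 19, 8, the best is 19 at Std3. Subgame-perfect outcome: (Beta, Std3) with payoffs (15, 19).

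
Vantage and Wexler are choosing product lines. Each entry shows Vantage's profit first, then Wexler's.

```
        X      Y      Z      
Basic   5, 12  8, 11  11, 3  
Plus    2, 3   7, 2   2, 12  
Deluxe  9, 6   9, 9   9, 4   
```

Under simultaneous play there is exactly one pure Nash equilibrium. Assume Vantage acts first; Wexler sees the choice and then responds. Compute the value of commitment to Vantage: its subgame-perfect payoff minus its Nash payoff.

Solve by backward induction (Vantage leads).
- Basic: Wexler compares 12, 11, 3 and picks X; Vantage would get 5.
- Plus: Wexler compares 3, 2, 12 and picks Z; Vantage would get 2.
- Deluxe: Wexler compares 6, 9, 4 and picks Y; Vantage would get 9.
Vantage's induced payoffs are 5, 2, 9, so Vantage commits to Deluxe. Subgame-perfect outcome: (Deluxe, Y) with payoffs (9, 9).
For the simultaneous game, intersect best replies.
Vantage's best replies: X→Deluxe; Y→Deluxe; Z→Basic.
Wexler's best replies: Basic→X; Plus→Z; Deluxe→Y.
Only (Deluxe, Y) has each player best-responding; Nash payoffs (9, 9).
Vantage's commitment gain: 9 − 9 = 0.

0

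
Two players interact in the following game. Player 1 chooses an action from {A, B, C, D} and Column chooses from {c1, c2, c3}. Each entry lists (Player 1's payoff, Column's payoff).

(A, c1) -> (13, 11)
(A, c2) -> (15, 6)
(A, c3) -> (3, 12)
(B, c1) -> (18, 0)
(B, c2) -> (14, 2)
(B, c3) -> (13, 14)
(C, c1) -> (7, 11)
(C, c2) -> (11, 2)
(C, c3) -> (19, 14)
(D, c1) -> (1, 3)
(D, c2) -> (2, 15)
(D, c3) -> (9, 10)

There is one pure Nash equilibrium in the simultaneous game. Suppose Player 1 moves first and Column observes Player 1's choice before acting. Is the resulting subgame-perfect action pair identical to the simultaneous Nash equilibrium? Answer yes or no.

Column best-responds to each possible Player 1 move:
- A → Column plays c3 (best of 11, 6, 12); Player 1 gets 3.
- B → Column plays c3 (best of 0, 2, 14); Player 1 gets 13.
- C → Column plays c3 (best of 11, 2, 14); Player 1 gets 19.
- D → Column plays c2 (best of 3, 15, 10); Player 1 gets 2.
Player 1's induced payoffs are 3, 13, 19, 2, so Player 1 commits to C. Subgame-perfect outcome: (C, c3) with payoffs (19, 14).
Now find the simultaneous Nash equilibrium.
Player 1's best replies: c1→B; c2→A; c3→C.
Column's best replies: A→c3; B→c3; C→c3; D→c2.
Only (C, c3) has each player best-responding; Nash payoffs (19, 14).
Sequential outcome (C, c3) coincides with the Nash profile (C, c3).

yes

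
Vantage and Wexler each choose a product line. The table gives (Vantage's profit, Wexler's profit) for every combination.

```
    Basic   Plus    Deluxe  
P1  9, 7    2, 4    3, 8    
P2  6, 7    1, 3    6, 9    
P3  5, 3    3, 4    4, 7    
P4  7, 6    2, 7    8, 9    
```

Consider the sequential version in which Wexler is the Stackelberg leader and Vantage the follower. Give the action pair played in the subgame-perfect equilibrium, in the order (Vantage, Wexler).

(P4, Deluxe)

Vantage best-responds to each possible Wexler move:
- Basic: BR = P1, leader payoff 7.
- Plus: BR = P3, leader payoff 4.
- Deluxe: BR = P4, leader payoff 9.
Maximizing over 7, 4, 9, Wexler chooses Deluxe. Subgame-perfect outcome: (P4, Deluxe) with payoffs (8, 9).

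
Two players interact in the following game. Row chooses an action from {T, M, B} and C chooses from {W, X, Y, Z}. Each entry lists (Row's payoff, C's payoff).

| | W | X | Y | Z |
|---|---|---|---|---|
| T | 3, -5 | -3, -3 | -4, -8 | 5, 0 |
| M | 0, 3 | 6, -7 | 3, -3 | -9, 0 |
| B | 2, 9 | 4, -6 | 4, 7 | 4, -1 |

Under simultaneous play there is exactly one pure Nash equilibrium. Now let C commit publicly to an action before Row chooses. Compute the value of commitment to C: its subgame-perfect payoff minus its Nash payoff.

7

Solve by backward induction (C leads).
- W: BR = T, leader payoff -5.
- X: BR = M, leader payoff -7.
- Y: BR = B, leader payoff 7.
- Z: BR = T, leader payoff 0.
C's induced payoffs are -5, -7, 7, 0, so C commits to Y. Subgame-perfect outcome: (B, Y) with payoffs (4, 7).
Under simultaneous play:
Row's best replies: W→T; X→M; Y→B; Z→T.
C's best replies: T→Z; M→W; B→W.
Only (T, Z) has each player best-responding; Nash payoffs (5, 0).
C's commitment gain: 7 − 0 = 7.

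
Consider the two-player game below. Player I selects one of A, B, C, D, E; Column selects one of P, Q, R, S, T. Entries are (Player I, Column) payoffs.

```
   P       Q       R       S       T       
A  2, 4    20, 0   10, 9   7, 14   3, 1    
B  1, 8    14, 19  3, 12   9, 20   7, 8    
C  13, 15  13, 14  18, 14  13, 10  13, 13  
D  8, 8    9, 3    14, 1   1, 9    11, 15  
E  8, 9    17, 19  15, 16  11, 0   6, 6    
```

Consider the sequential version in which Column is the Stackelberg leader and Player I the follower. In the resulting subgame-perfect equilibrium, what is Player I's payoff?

Solve by backward induction (Column leads).
- P → Player I plays C (best of 2, 1, 13, 8, 8); Column gets 15.
- Q → Player I plays A (best of 20, 14, 13, 9, 17); Column gets 0.
- R → Player I plays C (best of 10, 3, 18, 14, 15); Column gets 14.
- S → Player I plays C (best of 7, 9, 13, 1, 11); Column gets 10.
- T → Player I plays C (best of 3, 7, 13, 11, 6); Column gets 13.
Among 15, 0, 14, 10, 13, the best is 15 at P. Subgame-perfect outcome: (C, P) with payoffs (13, 15).

13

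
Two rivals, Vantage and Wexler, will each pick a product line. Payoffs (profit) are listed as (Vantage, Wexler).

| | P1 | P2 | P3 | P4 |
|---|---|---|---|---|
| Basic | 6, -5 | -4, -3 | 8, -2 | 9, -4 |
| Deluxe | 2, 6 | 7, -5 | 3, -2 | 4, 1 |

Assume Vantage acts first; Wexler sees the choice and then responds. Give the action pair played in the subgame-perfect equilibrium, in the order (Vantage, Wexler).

(Basic, P3)

Wexler best-responds to each possible Vantage move:
- Basic: BR = P3, leader payoff 8.
- Deluxe: BR = P1, leader payoff 2.
Among 8, 2, the best is 8 at Basic. Subgame-perfect outcome: (Basic, P3) with payoffs (8, -2).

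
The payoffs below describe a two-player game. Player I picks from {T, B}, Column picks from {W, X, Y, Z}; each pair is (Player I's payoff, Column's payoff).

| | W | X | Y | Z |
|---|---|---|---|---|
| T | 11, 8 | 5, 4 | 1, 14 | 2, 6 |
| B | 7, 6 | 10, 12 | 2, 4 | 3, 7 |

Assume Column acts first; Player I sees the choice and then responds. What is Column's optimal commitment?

Solve by backward induction (Column leads).
- W: Player I compares 11, 7 and picks T; Column would get 8.
- X: Player I compares 5, 10 and picks B; Column would get 12.
- Y: Player I compares 1, 2 and picks B; Column would get 4.
- Z: Player I compares 2, 3 and picks B; Column would get 7.
Maximizing over 8, 12, 4, 7, Column chooses X. Subgame-perfect outcome: (B, X) with payoffs (10, 12).

X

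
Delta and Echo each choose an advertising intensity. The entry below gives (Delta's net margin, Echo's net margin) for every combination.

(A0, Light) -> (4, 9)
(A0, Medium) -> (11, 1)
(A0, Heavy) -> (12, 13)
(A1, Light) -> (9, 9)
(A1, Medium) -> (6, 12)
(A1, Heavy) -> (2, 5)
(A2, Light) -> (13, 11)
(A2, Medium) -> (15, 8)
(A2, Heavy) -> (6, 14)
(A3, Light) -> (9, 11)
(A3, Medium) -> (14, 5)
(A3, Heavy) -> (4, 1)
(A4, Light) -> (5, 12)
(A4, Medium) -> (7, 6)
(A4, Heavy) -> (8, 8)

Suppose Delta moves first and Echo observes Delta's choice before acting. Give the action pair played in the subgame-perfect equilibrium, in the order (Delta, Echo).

Solve by backward induction (Delta leads).
- A0 → Echo plays Heavy (best of 9, 1, 13); Delta gets 12.
- A1 → Echo plays Medium (best of 9, 12, 5); Delta gets 6.
- A2 → Echo plays Heavy (best of 11, 8, 14); Delta gets 6.
- A3 → Echo plays Light (best of 11, 5, 1); Delta gets 9.
- A4 → Echo plays Light (best of 12, 6, 8); Delta gets 5.
Delta's induced payoffs are 12, 6, 6, 9, 5, so Delta commits to A0. Subgame-perfect outcome: (A0, Heavy) with payoffs (12, 13).

(A0, Heavy)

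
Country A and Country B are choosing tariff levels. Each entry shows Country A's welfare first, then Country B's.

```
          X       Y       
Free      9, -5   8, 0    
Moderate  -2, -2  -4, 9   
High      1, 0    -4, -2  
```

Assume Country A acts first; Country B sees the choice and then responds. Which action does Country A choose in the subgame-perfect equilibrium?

Country B best-responds to each possible Country A move:
- Free: Country B compares -5, 0 and picks Y; Country A would get 8.
- Moderate: Country B compares -2, 9 and picks Y; Country A would get -4.
- High: Country B compares 0, -2 and picks X; Country A would get 1.
Among 8, -4, 1, the best is 8 at Free. Subgame-perfect outcome: (Free, Y) with payoffs (8, 0).

Free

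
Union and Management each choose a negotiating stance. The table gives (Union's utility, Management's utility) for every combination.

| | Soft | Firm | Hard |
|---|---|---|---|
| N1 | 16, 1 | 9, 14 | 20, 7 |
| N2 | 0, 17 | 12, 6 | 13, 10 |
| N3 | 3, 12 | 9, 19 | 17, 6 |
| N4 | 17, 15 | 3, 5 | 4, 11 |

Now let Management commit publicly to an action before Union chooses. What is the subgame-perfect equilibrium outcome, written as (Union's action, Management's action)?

Work backward from Union's decision.
- Soft → Union plays N4 (best of 16, 0, 3, 17); Management gets 15.
- Firm → Union plays N2 (best of 9, 12, 9, 3); Management gets 6.
- Hard → Union plays N1 (best of 20, 13, 17, 4); Management gets 7.
Management's induced payoffs are 15, 6, 7, so Management commits to Soft. Subgame-perfect outcome: (N4, Soft) with payoffs (17, 15).

(N4, Soft)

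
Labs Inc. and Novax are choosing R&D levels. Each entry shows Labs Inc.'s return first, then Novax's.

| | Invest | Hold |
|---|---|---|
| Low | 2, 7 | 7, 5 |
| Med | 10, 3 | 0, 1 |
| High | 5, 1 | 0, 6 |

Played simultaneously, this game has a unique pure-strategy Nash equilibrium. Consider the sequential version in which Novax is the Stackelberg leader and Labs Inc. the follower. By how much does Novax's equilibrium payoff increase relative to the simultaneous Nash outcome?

Backward induction with Novax moving first.
- Invest: Labs Inc. compares 2, 10, 5 and picks Med; Novax would get 3.
- Hold: Labs Inc. compares 7, 0, 0 and picks Low; Novax would get 5.
Novax's induced payoffs are 3, 5, so Novax commits to Hold. Subgame-perfect outcome: (Low, Hold) with payoffs (7, 5).
Under simultaneous play:
Labs Inc.'s best replies: Invest→Med; Hold→Low.
Novax's best replies: Low→Invest; Med→Invest; High→Hold.
Only (Med, Invest) has each player best-responding; Nash payoffs (10, 3).
Novax's commitment gain: 5 − 3 = 2.

2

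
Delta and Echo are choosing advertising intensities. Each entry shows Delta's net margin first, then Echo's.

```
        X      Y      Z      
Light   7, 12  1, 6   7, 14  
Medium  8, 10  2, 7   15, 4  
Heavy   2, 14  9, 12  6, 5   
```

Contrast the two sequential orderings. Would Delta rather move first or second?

second

If Delta leads: Echo's best replies are Light→Z, Medium→X, Heavy→X; Delta's induced payoffs 7, 8, 2; outcome (Medium, X), payoffs (8, 10).
If Echo leads: Delta's best replies are X→Medium, Y→Heavy, Z→Medium; Echo's induced payoffs 10, 12, 4; outcome (Heavy, Y), payoffs (9, 12).
Delta gets 8 moving first and 9 moving second, so Delta prefers to move second.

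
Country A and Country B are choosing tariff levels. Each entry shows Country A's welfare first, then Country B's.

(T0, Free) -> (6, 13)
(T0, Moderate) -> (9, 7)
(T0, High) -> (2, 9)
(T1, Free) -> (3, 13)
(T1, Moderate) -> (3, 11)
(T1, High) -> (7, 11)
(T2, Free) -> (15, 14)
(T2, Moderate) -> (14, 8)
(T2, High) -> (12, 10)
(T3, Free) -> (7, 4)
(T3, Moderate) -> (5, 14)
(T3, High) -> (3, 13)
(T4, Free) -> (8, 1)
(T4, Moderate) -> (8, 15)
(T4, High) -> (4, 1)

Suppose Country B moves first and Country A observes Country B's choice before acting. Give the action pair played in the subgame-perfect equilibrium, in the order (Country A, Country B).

(T2, Free)

Backward induction with Country B moving first.
- Free → Country A plays T2 (best of 6, 3, 15, 7, 8); Country B gets 14.
- Moderate → Country A plays T2 (best of 9, 3, 14, 5, 8); Country B gets 8.
- High → Country A plays T2 (best of 2, 7, 12, 3, 4); Country B gets 10.
Country B's induced payoffs are 14, 8, 10, so Country B commits to Free. Subgame-perfect outcome: (T2, Free) with payoffs (15, 14).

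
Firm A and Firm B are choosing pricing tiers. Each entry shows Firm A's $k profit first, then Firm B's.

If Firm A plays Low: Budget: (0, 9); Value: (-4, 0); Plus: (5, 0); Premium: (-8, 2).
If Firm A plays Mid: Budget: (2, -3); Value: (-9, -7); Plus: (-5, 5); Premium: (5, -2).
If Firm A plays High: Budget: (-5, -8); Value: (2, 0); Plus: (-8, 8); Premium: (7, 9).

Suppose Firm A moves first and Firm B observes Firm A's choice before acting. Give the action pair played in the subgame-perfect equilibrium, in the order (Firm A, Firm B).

(High, Premium)

Solve by backward induction (Firm A leads).
- Low → Firm B plays Budget (best of 9, 0, 0, 2); Firm A gets 0.
- Mid → Firm B plays Plus (best of -3, -7, 5, -2); Firm A gets -5.
- High → Firm B plays Premium (best of -8, 0, 8, 9); Firm A gets 7.
Firm A's induced payoffs are 0, -5, 7, so Firm A commits to High. Subgame-perfect outcome: (High, Premium) with payoffs (7, 9).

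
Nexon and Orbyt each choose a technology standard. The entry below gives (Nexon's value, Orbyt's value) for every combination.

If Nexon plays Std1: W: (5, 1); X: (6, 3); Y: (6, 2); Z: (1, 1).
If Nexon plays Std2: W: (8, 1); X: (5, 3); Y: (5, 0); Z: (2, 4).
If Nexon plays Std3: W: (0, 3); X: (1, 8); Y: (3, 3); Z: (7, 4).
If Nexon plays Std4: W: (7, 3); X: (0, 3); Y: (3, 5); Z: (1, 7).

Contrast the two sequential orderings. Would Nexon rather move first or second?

If Nexon leads: Orbyt's best replies are Std1→X, Std2→Z, Std3→X, Std4→Z; Nexon's induced payoffs 6, 2, 1, 1; outcome (Std1, X), payoffs (6, 3).
If Orbyt leads: Nexon's best replies are W→Std2, X→Std1, Y→Std1, Z→Std3; Orbyt's induced payoffs 1, 3, 2, 4; outcome (Std3, Z), payoffs (7, 4).
Nexon gets 6 moving first and 7 moving second, so Nexon prefers to move second.

second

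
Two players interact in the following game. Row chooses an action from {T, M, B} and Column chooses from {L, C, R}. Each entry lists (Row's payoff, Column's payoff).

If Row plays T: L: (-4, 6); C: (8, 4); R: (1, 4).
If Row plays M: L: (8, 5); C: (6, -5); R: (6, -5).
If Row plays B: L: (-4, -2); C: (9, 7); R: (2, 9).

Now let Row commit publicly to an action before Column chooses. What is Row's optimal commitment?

M

Column best-responds to each possible Row move:
- T: Column compares 6, 4, 4 and picks L; Row would get -4.
- M: Column compares 5, -5, -5 and picks L; Row would get 8.
- B: Column compares -2, 7, 9 and picks R; Row would get 2.
Among -4, 8, 2, the best is 8 at M. Subgame-perfect outcome: (M, L) with payoffs (8, 5).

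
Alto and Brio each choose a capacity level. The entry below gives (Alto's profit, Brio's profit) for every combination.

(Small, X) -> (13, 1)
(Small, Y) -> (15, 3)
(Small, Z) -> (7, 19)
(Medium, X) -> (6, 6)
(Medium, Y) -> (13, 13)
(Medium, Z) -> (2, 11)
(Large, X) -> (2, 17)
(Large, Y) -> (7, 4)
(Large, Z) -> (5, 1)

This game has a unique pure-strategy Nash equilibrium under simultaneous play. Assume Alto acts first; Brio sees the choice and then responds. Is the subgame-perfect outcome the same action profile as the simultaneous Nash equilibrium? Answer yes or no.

no

Work backward from Brio's decision.
- Small: Brio compares 1, 3, 19 and picks Z; Alto would get 7.
- Medium: Brio compares 6, 13, 11 and picks Y; Alto would get 13.
- Large: Brio compares 17, 4, 1 and picks X; Alto would get 2.
Among 7, 13, 2, the best is 13 at Medium. Subgame-perfect outcome: (Medium, Y) with payoffs (13, 13).
Now find the simultaneous Nash equilibrium.
Alto's best replies: X→Small; Y→Small; Z→Small.
Brio's best replies: Small→Z; Medium→Y; Large→X.
The unique mutual best reply is (Small, Z), giving (7, 19).
Sequential outcome (Medium, Y) differs from the Nash profile (Small, Z).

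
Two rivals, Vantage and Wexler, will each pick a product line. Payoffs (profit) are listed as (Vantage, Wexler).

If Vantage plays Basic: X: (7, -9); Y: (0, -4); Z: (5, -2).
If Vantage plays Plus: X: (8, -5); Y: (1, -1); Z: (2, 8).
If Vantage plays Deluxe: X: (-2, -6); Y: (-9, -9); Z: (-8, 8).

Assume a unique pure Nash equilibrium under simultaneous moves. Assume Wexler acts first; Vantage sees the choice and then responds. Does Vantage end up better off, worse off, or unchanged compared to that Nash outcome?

worse off

Work backward from Vantage's decision.
- X → Vantage plays Plus (best of 7, 8, -2); Wexler gets -5.
- Y → Vantage plays Plus (best of 0, 1, -9); Wexler gets -1.
- Z → Vantage plays Basic (best of 5, 2, -8); Wexler gets -2.
Among -5, -1, -2, the best is -1 at Y. Subgame-perfect outcome: (Plus, Y) with payoffs (1, -1).
For the simultaneous game, intersect best replies.
Vantage's best replies: X→Plus; Y→Plus; Z→Basic.
Wexler's best replies: Basic→Z; Plus→Z; Deluxe→Z.
The unique mutual best reply is (Basic, Z), giving (5, -2).
Vantage earns 1 sequentially versus 5 at the Nash outcome: worse off.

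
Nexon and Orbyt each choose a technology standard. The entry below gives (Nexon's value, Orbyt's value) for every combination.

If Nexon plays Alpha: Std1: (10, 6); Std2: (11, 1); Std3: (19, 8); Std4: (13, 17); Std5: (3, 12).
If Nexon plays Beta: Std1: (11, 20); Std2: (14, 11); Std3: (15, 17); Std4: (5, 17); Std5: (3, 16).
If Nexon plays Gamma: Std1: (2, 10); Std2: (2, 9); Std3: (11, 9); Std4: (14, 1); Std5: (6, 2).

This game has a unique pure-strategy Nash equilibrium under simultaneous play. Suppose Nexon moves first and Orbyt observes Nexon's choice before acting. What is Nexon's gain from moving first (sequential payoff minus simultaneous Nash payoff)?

2

Backward induction with Nexon moving first.
- Alpha: BR = Std4, leader payoff 13.
- Beta: BR = Std1, leader payoff 11.
- Gamma: BR = Std1, leader payoff 2.
Nexon's induced payoffs are 13, 11, 2, so Nexon commits to Alpha. Subgame-perfect outcome: (Alpha, Std4) with payoffs (13, 17).
For the simultaneous game, intersect best replies.
Nexon's best replies: Std1→Beta; Std2→Beta; Std3→Alpha; Std4→Gamma; Std5→Gamma.
Orbyt's best replies: Alpha→Std4; Beta→Std1; Gamma→Std1.
The unique mutual best reply is (Beta, Std1), giving (11, 20).
Nexon's commitment gain: 13 − 11 = 2.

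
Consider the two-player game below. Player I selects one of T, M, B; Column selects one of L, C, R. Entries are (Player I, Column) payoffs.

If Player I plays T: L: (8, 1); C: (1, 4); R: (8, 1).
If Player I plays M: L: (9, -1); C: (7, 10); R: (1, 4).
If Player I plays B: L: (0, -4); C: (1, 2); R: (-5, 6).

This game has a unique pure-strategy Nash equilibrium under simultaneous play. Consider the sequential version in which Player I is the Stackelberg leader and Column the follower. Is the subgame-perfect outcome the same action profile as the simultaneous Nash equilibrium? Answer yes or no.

Work backward from Column's decision.
- T: Column compares 1, 4, 1 and picks C; Player I would get 1.
- M: Column compares -1, 10, 4 and picks C; Player I would get 7.
- B: Column compares -4, 2, 6 and picks R; Player I would get -5.
Maximizing over 1, 7, -5, Player I chooses M. Subgame-perfect outcome: (M, C) with payoffs (7, 10).
Under simultaneous play:
Player I's best replies: L→M; C→M; R→T.
Column's best replies: T→C; M→C; B→R.
Only (M, C) has each player best-responding; Nash payoffs (7, 10).
Sequential outcome (M, C) coincides with the Nash profile (M, C).

yes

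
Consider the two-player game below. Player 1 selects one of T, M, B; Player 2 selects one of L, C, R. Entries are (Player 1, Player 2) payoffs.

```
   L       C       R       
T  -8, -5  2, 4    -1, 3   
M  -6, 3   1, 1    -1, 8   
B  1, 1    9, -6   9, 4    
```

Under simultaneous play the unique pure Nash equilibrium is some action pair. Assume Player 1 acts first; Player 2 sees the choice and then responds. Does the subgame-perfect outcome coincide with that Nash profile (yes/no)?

Work backward from Player 2's decision.
- T: BR = C, leader payoff 2.
- M: BR = R, leader payoff -1.
- B: BR = R, leader payoff 9.
Among 2, -1, 9, the best is 9 at B. Subgame-perfect outcome: (B, R) with payoffs (9, 4).
Under simultaneous play:
Player 1's best replies: L→B; C→B; R→B.
Player 2's best replies: T→C; M→R; B→R.
Only (B, R) has each player best-responding; Nash payoffs (9, 4).
Sequential outcome (B, R) coincides with the Nash profile (B, R).

yes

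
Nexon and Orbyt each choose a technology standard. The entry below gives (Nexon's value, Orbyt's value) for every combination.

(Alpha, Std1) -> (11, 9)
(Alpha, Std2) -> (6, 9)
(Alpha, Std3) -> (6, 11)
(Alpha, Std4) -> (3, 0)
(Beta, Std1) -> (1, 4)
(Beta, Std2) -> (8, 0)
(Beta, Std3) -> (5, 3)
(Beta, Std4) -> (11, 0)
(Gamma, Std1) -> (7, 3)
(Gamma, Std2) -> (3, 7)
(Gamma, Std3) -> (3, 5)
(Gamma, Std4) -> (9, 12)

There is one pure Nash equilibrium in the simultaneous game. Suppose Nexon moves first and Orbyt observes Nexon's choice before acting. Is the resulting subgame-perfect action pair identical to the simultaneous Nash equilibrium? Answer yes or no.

Backward induction with Nexon moving first.
- Alpha: BR = Std3, leader payoff 6.
- Beta: BR = Std1, leader payoff 1.
- Gamma: BR = Std4, leader payoff 9.
Maximizing over 6, 1, 9, Nexon chooses Gamma. Subgame-perfect outcome: (Gamma, Std4) with payoffs (9, 12).
Now find the simultaneous Nash equilibrium.
Nexon's best replies: Std1→Alpha; Std2→Beta; Std3→Alpha; Std4→Beta.
Orbyt's best replies: Alpha→Std3; Beta→Std1; Gamma→Std4.
The unique mutual best reply is (Alpha, Std3), giving (6, 11).
Sequential outcome (Gamma, Std4) differs from the Nash profile (Alpha, Std3).

no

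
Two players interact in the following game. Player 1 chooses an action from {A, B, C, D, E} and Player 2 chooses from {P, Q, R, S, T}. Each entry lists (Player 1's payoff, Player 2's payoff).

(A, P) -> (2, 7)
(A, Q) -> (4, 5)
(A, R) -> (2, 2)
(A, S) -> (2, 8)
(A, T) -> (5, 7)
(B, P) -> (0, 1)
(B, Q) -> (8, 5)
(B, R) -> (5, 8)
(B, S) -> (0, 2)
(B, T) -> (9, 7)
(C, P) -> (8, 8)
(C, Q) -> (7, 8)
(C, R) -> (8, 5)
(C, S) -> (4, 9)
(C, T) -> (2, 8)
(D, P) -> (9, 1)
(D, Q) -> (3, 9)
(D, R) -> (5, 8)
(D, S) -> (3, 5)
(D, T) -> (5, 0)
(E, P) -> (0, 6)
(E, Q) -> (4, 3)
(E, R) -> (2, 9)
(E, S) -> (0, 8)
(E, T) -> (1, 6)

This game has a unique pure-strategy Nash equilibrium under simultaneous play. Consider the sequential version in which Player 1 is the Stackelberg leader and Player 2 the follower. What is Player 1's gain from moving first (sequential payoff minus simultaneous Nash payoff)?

Work backward from Player 2's decision.
- A: Player 2 compares 7, 5, 2, 8, 7 and picks S; Player 1 would get 2.
- B: Player 2 compares 1, 5, 8, 2, 7 and picks R; Player 1 would get 5.
- C: Player 2 compares 8, 8, 5, 9, 8 and picks S; Player 1 would get 4.
- D: Player 2 compares 1, 9, 8, 5, 0 and picks Q; Player 1 would get 3.
- E: Player 2 compares 6, 3, 9, 8, 6 and picks R; Player 1 would get 2.
Maximizing over 2, 5, 4, 3, 2, Player 1 chooses B. Subgame-perfect outcome: (B, R) with payoffs (5, 8).
For the simultaneous game, intersect best replies.
Player 1's best replies: P→D; Q→B; R→C; S→C; T→B.
Player 2's best replies: A→S; B→R; C→S; D→Q; E→R.
Only (C, S) has each player best-responding; Nash payoffs (4, 9).
Player 1's commitment gain: 5 − 4 = 1.

1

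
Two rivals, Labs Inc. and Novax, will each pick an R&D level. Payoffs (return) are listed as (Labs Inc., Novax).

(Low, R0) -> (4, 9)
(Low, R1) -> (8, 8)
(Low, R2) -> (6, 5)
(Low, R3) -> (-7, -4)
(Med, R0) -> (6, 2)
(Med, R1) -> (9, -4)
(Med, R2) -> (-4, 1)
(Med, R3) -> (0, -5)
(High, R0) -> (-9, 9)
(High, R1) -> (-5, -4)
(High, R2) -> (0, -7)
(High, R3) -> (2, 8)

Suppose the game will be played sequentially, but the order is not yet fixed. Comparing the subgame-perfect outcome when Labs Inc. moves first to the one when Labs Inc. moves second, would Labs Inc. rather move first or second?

If Labs Inc. leads: Novax's best replies are Low→R0, Med→R0, High→R0; Labs Inc.'s induced payoffs 4, 6, -9; outcome (Med, R0), payoffs (6, 2).
If Novax leads: Labs Inc.'s best replies are R0→Med, R1→Med, R2→Low, R3→High; Novax's induced payoffs 2, -4, 5, 8; outcome (High, R3), payoffs (2, 8).
Labs Inc. gets 6 moving first and 2 moving second, so Labs Inc. prefers to move first.

first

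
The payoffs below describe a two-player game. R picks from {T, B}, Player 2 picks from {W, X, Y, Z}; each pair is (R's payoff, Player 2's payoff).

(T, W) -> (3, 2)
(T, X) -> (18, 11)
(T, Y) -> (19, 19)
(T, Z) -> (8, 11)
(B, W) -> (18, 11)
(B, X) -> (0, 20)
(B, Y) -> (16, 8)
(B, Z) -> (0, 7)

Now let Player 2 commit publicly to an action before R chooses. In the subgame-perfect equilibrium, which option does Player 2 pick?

R best-responds to each possible Player 2 move:
- W: BR = B, leader payoff 11.
- X: BR = T, leader payoff 11.
- Y: BR = T, leader payoff 19.
- Z: BR = T, leader payoff 11.
Player 2's induced payoffs are 11, 11, 19, 11, so Player 2 commits to Y. Subgame-perfect outcome: (T, Y) with payoffs (19, 19).

Y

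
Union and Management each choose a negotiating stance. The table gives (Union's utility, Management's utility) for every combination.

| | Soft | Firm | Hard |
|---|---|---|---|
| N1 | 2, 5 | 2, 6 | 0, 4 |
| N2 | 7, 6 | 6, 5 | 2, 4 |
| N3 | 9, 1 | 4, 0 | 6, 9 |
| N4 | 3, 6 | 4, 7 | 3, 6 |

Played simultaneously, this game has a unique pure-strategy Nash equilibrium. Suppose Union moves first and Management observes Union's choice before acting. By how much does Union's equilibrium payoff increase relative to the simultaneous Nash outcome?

1

Management best-responds to each possible Union move:
- N1: Management compares 5, 6, 4 and picks Firm; Union would get 2.
- N2: Management compares 6, 5, 4 and picks Soft; Union would get 7.
- N3: Management compares 1, 0, 9 and picks Hard; Union would get 6.
- N4: Management compares 6, 7, 6 and picks Firm; Union would get 4.
Union's induced payoffs are 2, 7, 6, 4, so Union commits to N2. Subgame-perfect outcome: (N2, Soft) with payoffs (7, 6).
Now find the simultaneous Nash equilibrium.
Union's best replies: Soft→N3; Firm→N2; Hard→N3.
Management's best replies: N1→Firm; N2→Soft; N3→Hard; N4→Firm.
Only (N3, Hard) has each player best-responding; Nash payoffs (6, 9).
Union's commitment gain: 7 − 6 = 1.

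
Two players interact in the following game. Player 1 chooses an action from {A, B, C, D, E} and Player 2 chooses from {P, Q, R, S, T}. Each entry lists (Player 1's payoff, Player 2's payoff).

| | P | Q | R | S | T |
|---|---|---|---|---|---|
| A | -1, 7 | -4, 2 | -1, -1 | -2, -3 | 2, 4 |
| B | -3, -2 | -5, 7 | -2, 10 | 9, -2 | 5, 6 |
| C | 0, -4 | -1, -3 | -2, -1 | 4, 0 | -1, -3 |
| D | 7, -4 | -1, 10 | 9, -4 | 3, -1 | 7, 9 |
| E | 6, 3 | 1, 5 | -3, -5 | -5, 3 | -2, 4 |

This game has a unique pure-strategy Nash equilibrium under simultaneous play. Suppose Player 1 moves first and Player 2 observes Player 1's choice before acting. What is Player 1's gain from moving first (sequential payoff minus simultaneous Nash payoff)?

3

Solve by backward induction (Player 1 leads).
- A: Player 2 compares 7, 2, -1, -3, 4 and picks P; Player 1 would get -1.
- B: Player 2 compares -2, 7, 10, -2, 6 and picks R; Player 1 would get -2.
- C: Player 2 compares -4, -3, -1, 0, -3 and picks S; Player 1 would get 4.
- D: Player 2 compares -4, 10, -4, -1, 9 and picks Q; Player 1 would get -1.
- E: Player 2 compares 3, 5, -5, 3, 4 and picks Q; Player 1 would get 1.
Player 1's induced payoffs are -1, -2, 4, -1, 1, so Player 1 commits to C. Subgame-perfect outcome: (C, S) with payoffs (4, 0).
Now find the simultaneous Nash equilibrium.
Player 1's best replies: P→D; Q→E; R→D; S→B; T→D.
Player 2's best replies: A→P; B→R; C→S; D→Q; E→Q.
The unique mutual best reply is (E, Q), giving (1, 5).
Player 1's commitment gain: 4 − 1 = 3.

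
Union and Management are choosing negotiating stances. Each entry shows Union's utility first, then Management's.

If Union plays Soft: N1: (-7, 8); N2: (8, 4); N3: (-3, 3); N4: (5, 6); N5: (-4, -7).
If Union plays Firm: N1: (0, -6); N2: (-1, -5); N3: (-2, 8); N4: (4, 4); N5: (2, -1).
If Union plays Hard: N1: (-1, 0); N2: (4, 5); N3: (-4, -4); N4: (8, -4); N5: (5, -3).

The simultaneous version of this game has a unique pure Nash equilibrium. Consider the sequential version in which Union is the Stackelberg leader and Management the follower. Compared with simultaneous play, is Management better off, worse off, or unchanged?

worse off

Management best-responds to each possible Union move:
- Soft: BR = N1, leader payoff -7.
- Firm: BR = N3, leader payoff -2.
- Hard: BR = N2, leader payoff 4.
Union's induced payoffs are -7, -2, 4, so Union commits to Hard. Subgame-perfect outcome: (Hard, N2) with payoffs (4, 5).
For the simultaneous game, intersect best replies.
Union's best replies: N1→Firm; N2→Soft; N3→Firm; N4→Hard; N5→Hard.
Management's best replies: Soft→N1; Firm→N3; Hard→N2.
Only (Firm, N3) has each player best-responding; Nash payoffs (-2, 8).
Management earns 5 sequentially versus 8 at the Nash outcome: worse off.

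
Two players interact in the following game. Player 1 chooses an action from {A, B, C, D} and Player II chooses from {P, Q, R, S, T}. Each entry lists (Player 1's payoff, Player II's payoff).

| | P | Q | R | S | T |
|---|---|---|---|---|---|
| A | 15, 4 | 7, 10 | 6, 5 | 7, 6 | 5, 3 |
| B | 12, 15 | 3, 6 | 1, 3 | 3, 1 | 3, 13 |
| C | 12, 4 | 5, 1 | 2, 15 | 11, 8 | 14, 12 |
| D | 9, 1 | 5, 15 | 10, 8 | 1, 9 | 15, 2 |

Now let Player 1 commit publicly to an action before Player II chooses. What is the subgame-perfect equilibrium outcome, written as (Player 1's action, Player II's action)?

Player II best-responds to each possible Player 1 move:
- A: BR = Q, leader payoff 7.
- B: BR = P, leader payoff 12.
- C: BR = R, leader payoff 2.
- D: BR = Q, leader payoff 5.
Player 1's induced payoffs are 7, 12, 2, 5, so Player 1 commits to B. Subgame-perfect outcome: (B, P) with payoffs (12, 15).

(B, P)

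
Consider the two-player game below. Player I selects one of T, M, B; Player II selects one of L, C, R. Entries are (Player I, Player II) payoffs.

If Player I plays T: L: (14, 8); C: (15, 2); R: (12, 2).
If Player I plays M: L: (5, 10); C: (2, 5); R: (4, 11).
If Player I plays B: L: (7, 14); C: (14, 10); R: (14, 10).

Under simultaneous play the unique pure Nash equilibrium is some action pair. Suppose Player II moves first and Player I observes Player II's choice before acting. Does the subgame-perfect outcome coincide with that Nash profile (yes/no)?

no

Work backward from Player I's decision.
- L: Player I compares 14, 5, 7 and picks T; Player II would get 8.
- C: Player I compares 15, 2, 14 and picks T; Player II would get 2.
- R: Player I compares 12, 4, 14 and picks B; Player II would get 10.
Player II's induced payoffs are 8, 2, 10, so Player II commits to R. Subgame-perfect outcome: (B, R) with payoffs (14, 10).
Now find the simultaneous Nash equilibrium.
Player I's best replies: L→T; C→T; R→B.
Player II's best replies: T→L; M→R; B→L.
The unique mutual best reply is (T, L), giving (14, 8).
Sequential outcome (B, R) differs from the Nash profile (T, L).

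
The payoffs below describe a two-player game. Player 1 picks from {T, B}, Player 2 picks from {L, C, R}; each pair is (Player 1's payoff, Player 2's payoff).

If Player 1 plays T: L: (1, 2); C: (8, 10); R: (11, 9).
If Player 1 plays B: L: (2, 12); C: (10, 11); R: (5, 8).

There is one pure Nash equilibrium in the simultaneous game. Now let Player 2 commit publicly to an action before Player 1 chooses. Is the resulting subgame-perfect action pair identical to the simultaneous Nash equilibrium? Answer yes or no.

yes

Player 1 best-responds to each possible Player 2 move:
- L → Player 1 plays B (best of 1, 2); Player 2 gets 12.
- C → Player 1 plays B (best of 8, 10); Player 2 gets 11.
- R → Player 1 plays T (best of 11, 5); Player 2 gets 9.
Maximizing over 12, 11, 9, Player 2 chooses L. Subgame-perfect outcome: (B, L) with payoffs (2, 12).
Under simultaneous play:
Player 1's best replies: L→B; C→B; R→T.
Player 2's best replies: T→C; B→L.
Only (B, L) has each player best-responding; Nash payoffs (2, 12).
Sequential outcome (B, L) coincides with the Nash profile (B, L).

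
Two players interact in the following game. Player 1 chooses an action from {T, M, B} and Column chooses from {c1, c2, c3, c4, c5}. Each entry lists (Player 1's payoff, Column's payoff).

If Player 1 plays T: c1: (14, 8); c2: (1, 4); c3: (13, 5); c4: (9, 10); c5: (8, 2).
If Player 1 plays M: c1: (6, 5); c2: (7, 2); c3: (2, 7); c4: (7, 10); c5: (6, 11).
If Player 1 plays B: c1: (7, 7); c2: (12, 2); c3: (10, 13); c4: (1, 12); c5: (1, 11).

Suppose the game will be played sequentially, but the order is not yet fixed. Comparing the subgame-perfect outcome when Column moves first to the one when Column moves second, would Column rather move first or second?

second

If Player 1 leads: Column's best replies are T→c4, M→c5, B→c3; Player 1's induced payoffs 9, 6, 10; outcome (B, c3), payoffs (10, 13).
If Column leads: Player 1's best replies are c1→T, c2→B, c3→T, c4→T, c5→T; Column's induced payoffs 8, 2, 5, 10, 2; outcome (T, c4), payoffs (9, 10).
Column gets 10 moving first and 13 moving second, so Column prefers to move second.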